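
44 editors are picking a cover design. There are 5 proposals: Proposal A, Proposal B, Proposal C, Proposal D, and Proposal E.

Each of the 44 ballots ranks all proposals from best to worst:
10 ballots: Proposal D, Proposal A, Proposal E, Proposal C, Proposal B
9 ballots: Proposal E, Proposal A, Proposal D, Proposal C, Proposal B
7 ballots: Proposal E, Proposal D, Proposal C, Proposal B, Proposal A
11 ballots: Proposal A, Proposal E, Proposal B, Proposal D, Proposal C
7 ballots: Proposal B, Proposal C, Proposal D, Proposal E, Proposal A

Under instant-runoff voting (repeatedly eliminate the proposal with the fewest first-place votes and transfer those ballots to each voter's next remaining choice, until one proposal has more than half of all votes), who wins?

Proposal E

Round 1: Proposal A 11, Proposal B 7, Proposal C 0, Proposal D 10, Proposal E 16. Proposal C eliminated.
Round 2: Proposal A 11, Proposal B 7, Proposal D 10, Proposal E 16. Proposal B eliminated.
Round 3: Proposal A 11, Proposal D 17, Proposal E 16. Proposal A eliminated.
Round 4: Proposal D 17, Proposal E 27. Proposal E has a majority (≥23).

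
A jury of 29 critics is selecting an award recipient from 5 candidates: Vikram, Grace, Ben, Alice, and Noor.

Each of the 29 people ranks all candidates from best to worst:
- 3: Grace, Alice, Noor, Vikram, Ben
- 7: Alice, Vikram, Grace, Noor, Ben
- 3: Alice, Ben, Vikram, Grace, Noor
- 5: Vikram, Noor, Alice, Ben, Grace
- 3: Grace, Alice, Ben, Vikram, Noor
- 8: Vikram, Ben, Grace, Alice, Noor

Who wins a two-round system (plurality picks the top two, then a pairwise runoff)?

Round 1 first-place votes: Vikram 13, Grace 6, Ben 0, Alice 10, Noor 0. Vikram and Alice advance.
Runoff: Vikram is ranked above Alice on 13 ballots, Alice above Vikram on 16.

Alice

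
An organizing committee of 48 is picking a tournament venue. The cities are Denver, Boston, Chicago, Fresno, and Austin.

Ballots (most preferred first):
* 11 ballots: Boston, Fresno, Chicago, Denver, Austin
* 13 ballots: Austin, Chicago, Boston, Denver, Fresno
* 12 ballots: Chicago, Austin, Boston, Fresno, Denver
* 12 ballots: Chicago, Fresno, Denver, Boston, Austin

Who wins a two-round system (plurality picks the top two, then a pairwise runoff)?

Chicago

Round 1 first-place votes: Denver 0, Boston 11, Chicago 24, Fresno 0, Austin 13. Chicago and Austin advance.
Runoff: Chicago is ranked above Austin on 35 ballots, Austin above Chicago on 13.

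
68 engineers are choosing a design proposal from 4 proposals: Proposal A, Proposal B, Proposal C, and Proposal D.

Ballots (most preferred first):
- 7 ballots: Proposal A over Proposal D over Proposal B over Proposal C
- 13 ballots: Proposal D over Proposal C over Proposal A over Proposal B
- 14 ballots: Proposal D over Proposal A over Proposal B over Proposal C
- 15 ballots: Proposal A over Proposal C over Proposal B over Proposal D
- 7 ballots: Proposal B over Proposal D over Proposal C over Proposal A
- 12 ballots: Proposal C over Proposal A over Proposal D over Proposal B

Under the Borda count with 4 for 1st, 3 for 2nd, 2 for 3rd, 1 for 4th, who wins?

Proposal A: 7×4 + 13×2 + 14×3 + 15×4 + 7×1 + 12×3 = 199
Proposal B: 7×2 + 13×1 + 14×2 + 15×2 + 7×4 + 12×1 = 125
Proposal C: 7×1 + 13×3 + 14×1 + 15×3 + 7×2 + 12×4 = 167
Proposal D: 7×3 + 13×4 + 14×4 + 15×1 + 7×3 + 12×2 = 189

Proposal A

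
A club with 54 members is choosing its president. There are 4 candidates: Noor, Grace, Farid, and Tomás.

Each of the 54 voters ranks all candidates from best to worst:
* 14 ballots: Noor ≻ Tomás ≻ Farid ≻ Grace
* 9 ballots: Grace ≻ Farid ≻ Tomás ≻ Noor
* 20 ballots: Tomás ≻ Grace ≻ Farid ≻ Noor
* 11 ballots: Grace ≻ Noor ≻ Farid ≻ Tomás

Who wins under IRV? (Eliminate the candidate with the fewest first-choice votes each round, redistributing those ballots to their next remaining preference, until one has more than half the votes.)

Round 1: Noor 14, Grace 20, Farid 0, Tomás 20. Farid eliminated.
Round 2: Noor 14, Grace 20, Tomás 20. Noor eliminated.
Round 3: Grace 20, Tomás 34. Tomás has a majority (≥28).

Tomás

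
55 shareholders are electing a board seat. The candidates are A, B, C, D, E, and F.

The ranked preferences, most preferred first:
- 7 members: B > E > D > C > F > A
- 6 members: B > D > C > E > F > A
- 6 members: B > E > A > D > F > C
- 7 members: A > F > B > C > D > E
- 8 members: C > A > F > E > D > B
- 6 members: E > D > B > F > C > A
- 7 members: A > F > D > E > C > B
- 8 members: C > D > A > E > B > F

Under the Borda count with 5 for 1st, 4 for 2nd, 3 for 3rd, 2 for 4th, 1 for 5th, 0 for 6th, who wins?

D

A: 7×0 + 6×0 + 6×3 + 7×5 + 8×4 + 6×0 + 7×5 + 8×3 = 144
B: 7×5 + 6×5 + 6×5 + 7×3 + 8×0 + 6×3 + 7×0 + 8×1 = 142
C: 7×2 + 6×3 + 6×0 + 7×2 + 8×5 + 6×1 + 7×1 + 8×5 = 139
D: 7×3 + 6×4 + 6×2 + 7×1 + 8×1 + 6×4 + 7×3 + 8×4 = 149
E: 7×4 + 6×2 + 6×4 + 7×0 + 8×2 + 6×5 + 7×2 + 8×2 = 140
F: 7×1 + 6×1 + 6×1 + 7×4 + 8×3 + 6×2 + 7×4 + 8×0 = 111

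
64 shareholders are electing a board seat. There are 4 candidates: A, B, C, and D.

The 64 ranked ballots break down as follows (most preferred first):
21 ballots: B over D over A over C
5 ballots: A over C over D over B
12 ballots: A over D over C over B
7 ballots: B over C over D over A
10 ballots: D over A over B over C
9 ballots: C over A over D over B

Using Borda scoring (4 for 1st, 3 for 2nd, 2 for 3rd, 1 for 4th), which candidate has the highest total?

A: 21×2 + 5×4 + 12×4 + 7×1 + 10×3 + 9×3 = 174
B: 21×4 + 5×1 + 12×1 + 7×4 + 10×2 + 9×1 = 158
C: 21×1 + 5×3 + 12×2 + 7×3 + 10×1 + 9×4 = 127
D: 21×3 + 5×2 + 12×3 + 7×2 + 10×4 + 9×2 = 181

D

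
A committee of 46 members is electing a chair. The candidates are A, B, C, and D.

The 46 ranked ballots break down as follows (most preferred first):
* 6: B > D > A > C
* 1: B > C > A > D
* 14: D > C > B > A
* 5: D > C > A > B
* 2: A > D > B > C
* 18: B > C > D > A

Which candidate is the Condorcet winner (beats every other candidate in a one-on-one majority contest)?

B vs A: 39–7
B vs C: 27–19
B vs D: 25–21
B beats every other candidate.

B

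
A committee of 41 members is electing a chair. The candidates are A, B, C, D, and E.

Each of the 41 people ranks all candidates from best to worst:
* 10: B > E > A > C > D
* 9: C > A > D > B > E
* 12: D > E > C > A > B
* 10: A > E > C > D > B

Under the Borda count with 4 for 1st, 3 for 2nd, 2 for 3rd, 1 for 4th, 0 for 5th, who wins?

A: 10×2 + 9×3 + 12×1 + 10×4 = 99
B: 10×4 + 9×1 + 12×0 + 10×0 = 49
C: 10×1 + 9×4 + 12×2 + 10×2 = 90
D: 10×0 + 9×2 + 12×4 + 10×1 = 76
E: 10×3 + 9×0 + 12×3 + 10×3 = 96

A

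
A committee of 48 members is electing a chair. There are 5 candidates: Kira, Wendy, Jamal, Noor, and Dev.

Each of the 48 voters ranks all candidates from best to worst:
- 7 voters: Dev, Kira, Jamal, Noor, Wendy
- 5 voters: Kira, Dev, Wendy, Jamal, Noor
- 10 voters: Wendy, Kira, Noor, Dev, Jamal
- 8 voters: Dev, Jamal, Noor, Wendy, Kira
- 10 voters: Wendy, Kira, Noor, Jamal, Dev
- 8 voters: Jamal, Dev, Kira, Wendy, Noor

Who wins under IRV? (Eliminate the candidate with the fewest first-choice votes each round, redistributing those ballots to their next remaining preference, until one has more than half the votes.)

Round 1: Kira 5, Wendy 20, Jamal 8, Noor 0, Dev 15. Noor eliminated.
Round 2: Kira 5, Wendy 20, Jamal 8, Dev 15. Kira eliminated.
Round 3: Wendy 20, Jamal 8, Dev 20. Jamal eliminated.
Round 4: Wendy 20, Dev 28. Dev has a majority (≥25).

Dev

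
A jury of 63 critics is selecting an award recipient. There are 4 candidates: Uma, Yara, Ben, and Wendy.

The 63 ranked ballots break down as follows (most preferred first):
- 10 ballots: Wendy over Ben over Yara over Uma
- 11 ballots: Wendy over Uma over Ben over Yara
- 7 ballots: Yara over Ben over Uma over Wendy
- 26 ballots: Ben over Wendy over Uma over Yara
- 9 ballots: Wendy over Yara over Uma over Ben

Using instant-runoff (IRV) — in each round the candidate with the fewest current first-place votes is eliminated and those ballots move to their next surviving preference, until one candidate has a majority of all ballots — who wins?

Round 1: Uma 0, Yara 7, Ben 26, Wendy 30. Uma eliminated.
Round 2: Yara 7, Ben 26, Wendy 30. Yara eliminated.
Round 3: Ben 33, Wendy 30. Ben has a majority (≥32).

Ben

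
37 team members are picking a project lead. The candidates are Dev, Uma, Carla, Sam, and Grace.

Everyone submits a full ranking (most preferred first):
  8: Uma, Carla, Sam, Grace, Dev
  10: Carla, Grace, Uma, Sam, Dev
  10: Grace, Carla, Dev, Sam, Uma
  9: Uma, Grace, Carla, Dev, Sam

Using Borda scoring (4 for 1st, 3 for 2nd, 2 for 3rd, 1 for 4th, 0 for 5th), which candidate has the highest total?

Dev: 8×0 + 10×0 + 10×2 + 9×1 = 29
Uma: 8×4 + 10×2 + 10×0 + 9×4 = 88
Carla: 8×3 + 10×4 + 10×3 + 9×2 = 112
Sam: 8×2 + 10×1 + 10×1 + 9×0 = 36
Grace: 8×1 + 10×3 + 10×4 + 9×3 = 105

Carla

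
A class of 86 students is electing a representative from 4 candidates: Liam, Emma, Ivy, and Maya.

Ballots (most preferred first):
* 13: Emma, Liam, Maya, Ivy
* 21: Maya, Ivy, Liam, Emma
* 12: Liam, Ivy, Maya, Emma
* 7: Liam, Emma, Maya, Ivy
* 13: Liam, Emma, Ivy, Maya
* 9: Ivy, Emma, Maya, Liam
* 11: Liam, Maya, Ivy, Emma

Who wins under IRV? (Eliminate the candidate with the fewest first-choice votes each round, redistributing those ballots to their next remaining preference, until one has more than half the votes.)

Liam

Round 1: Liam 43, Emma 13, Ivy 9, Maya 21. Ivy eliminated.
Round 2: Liam 43, Emma 22, Maya 21. Maya eliminated.
Round 3: Liam 64, Emma 22. Liam has a majority (≥44).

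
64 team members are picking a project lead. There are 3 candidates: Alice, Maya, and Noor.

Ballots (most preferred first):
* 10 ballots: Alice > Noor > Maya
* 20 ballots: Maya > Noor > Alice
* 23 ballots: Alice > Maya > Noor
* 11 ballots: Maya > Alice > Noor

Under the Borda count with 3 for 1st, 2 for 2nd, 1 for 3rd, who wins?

Alice: 10×3 + 20×1 + 23×3 + 11×2 = 141
Maya: 10×1 + 20×3 + 23×2 + 11×3 = 149
Noor: 10×2 + 20×2 + 23×1 + 11×1 = 94

Maya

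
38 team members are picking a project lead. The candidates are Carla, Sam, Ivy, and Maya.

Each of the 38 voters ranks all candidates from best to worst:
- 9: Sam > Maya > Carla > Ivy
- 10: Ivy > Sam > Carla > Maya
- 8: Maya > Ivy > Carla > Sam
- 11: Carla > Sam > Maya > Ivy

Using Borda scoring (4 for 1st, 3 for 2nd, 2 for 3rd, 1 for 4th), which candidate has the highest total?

Carla: 9×2 + 10×2 + 8×2 + 11×4 = 98
Sam: 9×4 + 10×3 + 8×1 + 11×3 = 107
Ivy: 9×1 + 10×4 + 8×3 + 11×1 = 84
Maya: 9×3 + 10×1 + 8×4 + 11×2 = 91

Sam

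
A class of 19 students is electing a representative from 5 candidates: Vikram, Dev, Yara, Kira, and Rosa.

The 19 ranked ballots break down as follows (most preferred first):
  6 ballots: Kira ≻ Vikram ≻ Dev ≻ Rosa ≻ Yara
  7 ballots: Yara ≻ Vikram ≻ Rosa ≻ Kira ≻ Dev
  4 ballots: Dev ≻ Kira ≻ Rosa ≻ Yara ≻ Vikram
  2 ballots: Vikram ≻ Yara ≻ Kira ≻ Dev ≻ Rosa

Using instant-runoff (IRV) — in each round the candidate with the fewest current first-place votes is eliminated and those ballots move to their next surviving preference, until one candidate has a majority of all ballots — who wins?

Kira

Round 1: Vikram 2, Dev 4, Yara 7, Kira 6, Rosa 0. Rosa eliminated.
Round 2: Vikram 2, Dev 4, Yara 7, Kira 6. Vikram eliminated.
Round 3: Dev 4, Yara 9, Kira 6. Dev eliminated.
Round 4: Yara 9, Kira 10. Kira has a majority (≥10).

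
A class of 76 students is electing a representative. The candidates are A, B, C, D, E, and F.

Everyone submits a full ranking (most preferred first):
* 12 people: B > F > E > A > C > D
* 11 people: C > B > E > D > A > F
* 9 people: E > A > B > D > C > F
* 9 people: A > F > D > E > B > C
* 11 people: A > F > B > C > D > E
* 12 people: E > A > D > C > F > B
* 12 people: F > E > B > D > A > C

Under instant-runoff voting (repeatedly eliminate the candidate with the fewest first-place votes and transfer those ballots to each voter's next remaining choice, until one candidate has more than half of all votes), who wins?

Round 1: A 20, B 12, C 11, D 0, E 21, F 12. D eliminated.
Round 2: A 20, B 12, C 11, E 21, F 12. C eliminated.
Round 3: A 20, B 23, E 21, F 12. F eliminated.
Round 4: A 20, B 23, E 33. A eliminated.
Round 5: B 34, E 42. E has a majority (≥39).

E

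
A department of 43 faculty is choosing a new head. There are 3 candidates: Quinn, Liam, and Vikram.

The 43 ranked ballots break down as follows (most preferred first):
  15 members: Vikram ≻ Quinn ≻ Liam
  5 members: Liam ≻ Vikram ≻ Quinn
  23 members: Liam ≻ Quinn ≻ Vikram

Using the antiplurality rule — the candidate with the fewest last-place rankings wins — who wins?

Last-place votes: Quinn 5, Liam 15, Vikram 23.

Quinn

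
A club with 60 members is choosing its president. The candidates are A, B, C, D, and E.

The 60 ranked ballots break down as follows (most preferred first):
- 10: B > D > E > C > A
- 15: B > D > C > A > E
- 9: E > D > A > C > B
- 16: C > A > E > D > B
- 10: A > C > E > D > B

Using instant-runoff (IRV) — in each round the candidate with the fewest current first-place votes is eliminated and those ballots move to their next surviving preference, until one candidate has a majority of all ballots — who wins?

Round 1: A 10, B 25, C 16, D 0, E 9. D eliminated.
Round 2: A 10, B 25, C 16, E 9. E eliminated.
Round 3: A 19, B 25, C 16. C eliminated.
Round 4: A 35, B 25. A has a majority (≥31).

A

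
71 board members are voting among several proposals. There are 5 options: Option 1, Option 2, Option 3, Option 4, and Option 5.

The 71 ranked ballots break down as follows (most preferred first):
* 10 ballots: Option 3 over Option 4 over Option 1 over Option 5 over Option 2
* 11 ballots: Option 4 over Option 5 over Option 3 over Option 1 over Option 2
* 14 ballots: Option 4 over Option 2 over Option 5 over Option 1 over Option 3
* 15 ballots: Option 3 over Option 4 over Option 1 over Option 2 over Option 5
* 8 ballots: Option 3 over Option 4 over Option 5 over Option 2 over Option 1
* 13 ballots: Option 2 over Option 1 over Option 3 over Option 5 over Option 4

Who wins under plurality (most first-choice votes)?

First-place votes: Option 1 0, Option 2 13, Option 3 33, Option 4 25, Option 5 0.

Option 3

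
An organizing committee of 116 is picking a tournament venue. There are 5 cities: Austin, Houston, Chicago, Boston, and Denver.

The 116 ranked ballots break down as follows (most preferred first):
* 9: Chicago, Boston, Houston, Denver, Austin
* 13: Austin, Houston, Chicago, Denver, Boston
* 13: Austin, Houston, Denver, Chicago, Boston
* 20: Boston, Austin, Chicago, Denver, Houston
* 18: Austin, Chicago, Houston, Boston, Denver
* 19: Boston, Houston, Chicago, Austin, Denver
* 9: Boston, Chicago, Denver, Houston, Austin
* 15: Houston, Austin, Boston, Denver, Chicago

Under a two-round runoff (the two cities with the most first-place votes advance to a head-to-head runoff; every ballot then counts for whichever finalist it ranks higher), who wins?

Round 1 first-place votes: Austin 44, Houston 15, Chicago 9, Boston 48, Denver 0. Boston and Austin advance.
Runoff: Boston is ranked above Austin on 57 ballots, Austin above Boston on 59.

Austin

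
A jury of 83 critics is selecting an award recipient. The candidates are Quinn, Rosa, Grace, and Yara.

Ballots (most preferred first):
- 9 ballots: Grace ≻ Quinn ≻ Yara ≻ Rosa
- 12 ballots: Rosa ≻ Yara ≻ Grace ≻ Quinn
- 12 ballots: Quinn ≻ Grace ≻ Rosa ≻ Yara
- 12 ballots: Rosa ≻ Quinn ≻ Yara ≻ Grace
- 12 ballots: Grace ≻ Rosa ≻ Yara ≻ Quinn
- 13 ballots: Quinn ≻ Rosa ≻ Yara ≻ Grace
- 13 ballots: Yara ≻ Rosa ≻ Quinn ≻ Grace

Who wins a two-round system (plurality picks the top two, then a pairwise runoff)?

Round 1 first-place votes: Quinn 25, Rosa 24, Grace 21, Yara 13. Quinn and Rosa advance.
Runoff: Quinn is ranked above Rosa on 34 ballots, Rosa above Quinn on 49.

Rosa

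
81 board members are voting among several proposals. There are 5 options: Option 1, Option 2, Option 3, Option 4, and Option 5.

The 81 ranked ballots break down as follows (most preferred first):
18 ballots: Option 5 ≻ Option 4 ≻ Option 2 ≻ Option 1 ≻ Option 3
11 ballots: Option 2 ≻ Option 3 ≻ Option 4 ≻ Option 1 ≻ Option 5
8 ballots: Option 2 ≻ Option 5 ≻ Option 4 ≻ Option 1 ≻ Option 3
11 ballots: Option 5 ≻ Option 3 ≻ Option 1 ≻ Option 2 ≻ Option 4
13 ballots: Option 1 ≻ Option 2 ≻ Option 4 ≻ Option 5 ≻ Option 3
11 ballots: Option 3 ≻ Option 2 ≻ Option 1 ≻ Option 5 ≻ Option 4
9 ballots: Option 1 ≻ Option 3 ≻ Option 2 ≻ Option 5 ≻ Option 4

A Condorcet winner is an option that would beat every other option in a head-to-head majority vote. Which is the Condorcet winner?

Option 2

Option 2 vs Option 1: 48–33
Option 2 vs Option 3: 50–31
Option 2 vs Option 4: 63–18
Option 2 vs Option 5: 52–29
Option 2 beats every other option.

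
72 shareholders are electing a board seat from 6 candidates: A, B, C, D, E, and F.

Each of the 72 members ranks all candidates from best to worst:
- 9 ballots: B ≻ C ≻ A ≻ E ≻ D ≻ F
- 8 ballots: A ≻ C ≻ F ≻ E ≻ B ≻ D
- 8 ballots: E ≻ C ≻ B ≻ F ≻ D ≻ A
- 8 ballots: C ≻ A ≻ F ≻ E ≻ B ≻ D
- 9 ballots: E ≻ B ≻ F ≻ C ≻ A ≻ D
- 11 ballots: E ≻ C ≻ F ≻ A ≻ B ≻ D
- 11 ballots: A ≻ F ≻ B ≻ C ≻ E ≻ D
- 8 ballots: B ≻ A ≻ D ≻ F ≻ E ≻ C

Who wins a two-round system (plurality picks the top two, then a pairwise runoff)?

Round 1 first-place votes: A 19, B 17, C 8, D 0, E 28, F 0. E and A advance.
Runoff: E is ranked above A on 28 ballots, A above E on 44.

A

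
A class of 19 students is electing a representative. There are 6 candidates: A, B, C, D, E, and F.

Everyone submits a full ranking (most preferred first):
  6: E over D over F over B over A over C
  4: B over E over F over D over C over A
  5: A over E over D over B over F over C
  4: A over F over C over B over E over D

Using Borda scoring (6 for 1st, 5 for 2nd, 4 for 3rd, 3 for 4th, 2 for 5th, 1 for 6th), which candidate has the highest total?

A: 6×2 + 4×1 + 5×6 + 4×6 = 70
B: 6×3 + 4×6 + 5×3 + 4×3 = 69
C: 6×1 + 4×2 + 5×1 + 4×4 = 35
D: 6×5 + 4×3 + 5×4 + 4×1 = 66
E: 6×6 + 4×5 + 5×5 + 4×2 = 89
F: 6×4 + 4×4 + 5×2 + 4×5 = 70

E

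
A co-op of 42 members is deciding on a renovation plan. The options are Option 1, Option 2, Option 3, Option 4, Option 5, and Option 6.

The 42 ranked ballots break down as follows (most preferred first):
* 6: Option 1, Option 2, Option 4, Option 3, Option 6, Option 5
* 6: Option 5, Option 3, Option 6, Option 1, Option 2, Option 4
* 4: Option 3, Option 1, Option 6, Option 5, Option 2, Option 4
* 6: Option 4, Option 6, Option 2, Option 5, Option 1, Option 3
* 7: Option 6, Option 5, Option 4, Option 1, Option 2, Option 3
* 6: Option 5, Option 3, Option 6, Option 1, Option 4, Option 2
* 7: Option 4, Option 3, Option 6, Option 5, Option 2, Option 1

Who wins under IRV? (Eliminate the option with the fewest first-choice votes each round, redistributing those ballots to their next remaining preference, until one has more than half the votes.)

Option 5

Round 1: Option 1 6, Option 2 0, Option 3 4, Option 4 13, Option 5 12, Option 6 7. Option 2 eliminated.
Round 2: Option 1 6, Option 3 4, Option 4 13, Option 5 12, Option 6 7. Option 3 eliminated.
Round 3: Option 1 10, Option 4 13, Option 5 12, Option 6 7. Option 6 eliminated.
Round 4: Option 1 10, Option 4 13, Option 5 19. Option 1 eliminated.
Round 5: Option 4 19, Option 5 23. Option 5 has a majority (≥22).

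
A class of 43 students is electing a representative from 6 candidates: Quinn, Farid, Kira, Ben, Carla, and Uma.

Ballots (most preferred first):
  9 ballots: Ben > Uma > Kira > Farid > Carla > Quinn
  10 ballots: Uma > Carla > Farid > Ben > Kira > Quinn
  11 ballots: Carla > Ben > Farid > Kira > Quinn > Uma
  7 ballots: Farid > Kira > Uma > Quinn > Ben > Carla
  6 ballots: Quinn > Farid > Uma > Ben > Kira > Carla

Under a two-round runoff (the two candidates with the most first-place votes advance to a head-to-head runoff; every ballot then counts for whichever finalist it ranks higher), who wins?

Round 1 first-place votes: Quinn 6, Farid 7, Kira 0, Ben 9, Carla 11, Uma 10. Carla and Uma advance.
Runoff: Carla is ranked above Uma on 11 ballots, Uma above Carla on 32.

Uma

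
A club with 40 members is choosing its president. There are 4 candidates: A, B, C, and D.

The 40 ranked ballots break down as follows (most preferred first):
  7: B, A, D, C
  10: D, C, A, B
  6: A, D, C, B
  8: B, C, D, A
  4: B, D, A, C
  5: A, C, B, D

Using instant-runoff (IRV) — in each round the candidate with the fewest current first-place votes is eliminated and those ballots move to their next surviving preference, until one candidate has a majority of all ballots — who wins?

A

Round 1: A 11, B 19, C 0, D 10. C eliminated.
Round 2: A 11, B 19, D 10. D eliminated.
Round 3: A 21, B 19. A has a majority (≥21).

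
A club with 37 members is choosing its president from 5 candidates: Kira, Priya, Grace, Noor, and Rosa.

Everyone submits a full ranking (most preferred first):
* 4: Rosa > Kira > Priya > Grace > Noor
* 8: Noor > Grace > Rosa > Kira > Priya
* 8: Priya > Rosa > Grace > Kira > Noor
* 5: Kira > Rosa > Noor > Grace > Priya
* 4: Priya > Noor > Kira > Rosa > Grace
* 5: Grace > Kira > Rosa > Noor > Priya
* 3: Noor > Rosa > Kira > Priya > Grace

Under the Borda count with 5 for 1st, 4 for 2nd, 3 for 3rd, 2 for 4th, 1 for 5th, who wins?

Kira: 4×4 + 8×2 + 8×2 + 5×5 + 4×3 + 5×4 + 3×3 = 114
Priya: 4×3 + 8×1 + 8×5 + 5×1 + 4×5 + 5×1 + 3×2 = 96
Grace: 4×2 + 8×4 + 8×3 + 5×2 + 4×1 + 5×5 + 3×1 = 106
Noor: 4×1 + 8×5 + 8×1 + 5×3 + 4×4 + 5×2 + 3×5 = 108
Rosa: 4×5 + 8×3 + 8×4 + 5×4 + 4×2 + 5×3 + 3×4 = 131

Rosa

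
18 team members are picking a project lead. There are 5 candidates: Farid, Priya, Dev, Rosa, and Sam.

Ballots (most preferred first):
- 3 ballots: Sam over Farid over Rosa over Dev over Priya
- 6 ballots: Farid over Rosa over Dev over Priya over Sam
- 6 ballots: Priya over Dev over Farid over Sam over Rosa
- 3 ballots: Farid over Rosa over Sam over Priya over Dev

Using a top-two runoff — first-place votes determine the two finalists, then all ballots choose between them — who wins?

Farid

Round 1 first-place votes: Farid 9, Priya 6, Dev 0, Rosa 0, Sam 3. Farid and Priya advance.
Runoff: Farid is ranked above Priya on 12 ballots, Priya above Farid on 6.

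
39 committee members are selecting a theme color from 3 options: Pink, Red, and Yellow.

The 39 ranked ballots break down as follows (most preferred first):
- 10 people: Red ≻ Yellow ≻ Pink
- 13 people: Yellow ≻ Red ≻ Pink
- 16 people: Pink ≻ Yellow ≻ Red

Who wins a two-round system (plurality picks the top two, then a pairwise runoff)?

Round 1 first-place votes: Pink 16, Red 10, Yellow 13. Pink and Yellow advance.
Runoff: Pink is ranked above Yellow on 16 ballots, Yellow above Pink on 23.

Yellow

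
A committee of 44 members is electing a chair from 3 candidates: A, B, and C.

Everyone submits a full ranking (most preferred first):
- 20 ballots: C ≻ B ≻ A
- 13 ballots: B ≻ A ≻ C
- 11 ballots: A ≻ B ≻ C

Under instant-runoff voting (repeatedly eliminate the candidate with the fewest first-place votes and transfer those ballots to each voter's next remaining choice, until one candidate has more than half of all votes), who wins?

Round 1: A 11, B 13, C 20. A eliminated.
Round 2: B 24, C 20. B has a majority (≥23).

B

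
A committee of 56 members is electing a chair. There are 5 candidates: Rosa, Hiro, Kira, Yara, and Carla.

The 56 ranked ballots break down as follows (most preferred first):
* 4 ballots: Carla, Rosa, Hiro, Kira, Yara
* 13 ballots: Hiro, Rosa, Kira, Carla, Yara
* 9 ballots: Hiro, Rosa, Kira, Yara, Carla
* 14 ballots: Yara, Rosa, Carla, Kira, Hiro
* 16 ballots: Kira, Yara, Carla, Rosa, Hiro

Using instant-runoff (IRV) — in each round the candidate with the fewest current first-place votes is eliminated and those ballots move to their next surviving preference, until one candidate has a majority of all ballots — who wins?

Kira

Round 1: Rosa 0, Hiro 22, Kira 16, Yara 14, Carla 4. Rosa eliminated.
Round 2: Hiro 22, Kira 16, Yara 14, Carla 4. Carla eliminated.
Round 3: Hiro 26, Kira 16, Yara 14. Yara eliminated.
Round 4: Hiro 26, Kira 30. Kira has a majority (≥29).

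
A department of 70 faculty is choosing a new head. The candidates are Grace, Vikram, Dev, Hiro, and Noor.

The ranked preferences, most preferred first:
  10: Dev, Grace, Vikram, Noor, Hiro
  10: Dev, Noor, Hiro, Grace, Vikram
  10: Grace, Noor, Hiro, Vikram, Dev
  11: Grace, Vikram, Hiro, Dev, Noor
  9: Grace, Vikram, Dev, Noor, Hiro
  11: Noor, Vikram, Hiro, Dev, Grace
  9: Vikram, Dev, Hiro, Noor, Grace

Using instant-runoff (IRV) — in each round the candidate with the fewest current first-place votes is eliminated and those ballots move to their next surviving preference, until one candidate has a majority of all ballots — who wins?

Dev

Round 1: Grace 30, Vikram 9, Dev 20, Hiro 0, Noor 11. Hiro eliminated.
Round 2: Grace 30, Vikram 9, Dev 20, Noor 11. Vikram eliminated.
Round 3: Grace 30, Dev 29, Noor 11. Noor eliminated.
Round 4: Grace 30, Dev 40. Dev has a majority (≥36).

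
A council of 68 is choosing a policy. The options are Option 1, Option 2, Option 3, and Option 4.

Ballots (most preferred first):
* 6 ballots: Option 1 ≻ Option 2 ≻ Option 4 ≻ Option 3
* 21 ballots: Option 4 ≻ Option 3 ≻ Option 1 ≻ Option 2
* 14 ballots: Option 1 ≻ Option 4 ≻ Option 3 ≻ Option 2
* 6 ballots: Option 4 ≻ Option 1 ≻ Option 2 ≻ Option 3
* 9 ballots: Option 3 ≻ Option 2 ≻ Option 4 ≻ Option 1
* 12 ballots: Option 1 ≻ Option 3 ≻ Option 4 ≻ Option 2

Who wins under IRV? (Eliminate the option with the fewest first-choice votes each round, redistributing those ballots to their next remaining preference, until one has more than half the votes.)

Option 4

Round 1: Option 1 32, Option 2 0, Option 3 9, Option 4 27. Option 2 eliminated.
Round 2: Option 1 32, Option 3 9, Option 4 27. Option 3 eliminated.
Round 3: Option 1 32, Option 4 36. Option 4 has a majority (≥35).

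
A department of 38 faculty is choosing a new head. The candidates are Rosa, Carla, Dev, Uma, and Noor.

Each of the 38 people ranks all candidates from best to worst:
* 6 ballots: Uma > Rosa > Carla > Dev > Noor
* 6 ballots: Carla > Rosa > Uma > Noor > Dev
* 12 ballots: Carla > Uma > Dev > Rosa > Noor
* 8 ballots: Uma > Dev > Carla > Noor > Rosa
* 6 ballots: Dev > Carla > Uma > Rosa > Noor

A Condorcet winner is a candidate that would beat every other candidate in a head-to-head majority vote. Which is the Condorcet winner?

Carla vs Rosa: 32–6
Carla vs Dev: 24–14
Carla vs Uma: 24–14
Carla vs Noor: 38–0
Carla beats every other candidate.

Carla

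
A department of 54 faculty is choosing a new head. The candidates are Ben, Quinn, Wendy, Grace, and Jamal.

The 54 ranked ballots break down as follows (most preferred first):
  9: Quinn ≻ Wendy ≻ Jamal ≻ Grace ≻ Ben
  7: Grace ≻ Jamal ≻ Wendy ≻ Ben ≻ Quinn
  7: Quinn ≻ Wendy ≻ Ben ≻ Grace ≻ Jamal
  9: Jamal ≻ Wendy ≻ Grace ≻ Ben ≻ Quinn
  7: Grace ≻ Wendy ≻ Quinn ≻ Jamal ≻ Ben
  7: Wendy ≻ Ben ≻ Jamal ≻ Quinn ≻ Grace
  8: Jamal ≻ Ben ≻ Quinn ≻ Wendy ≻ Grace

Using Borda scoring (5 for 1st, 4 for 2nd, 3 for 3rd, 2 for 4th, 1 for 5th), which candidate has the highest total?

Ben: 9×1 + 7×2 + 7×3 + 9×2 + 7×1 + 7×4 + 8×4 = 129
Quinn: 9×5 + 7×1 + 7×5 + 9×1 + 7×3 + 7×2 + 8×3 = 155
Wendy: 9×4 + 7×3 + 7×4 + 9×4 + 7×4 + 7×5 + 8×2 = 200
Grace: 9×2 + 7×5 + 7×2 + 9×3 + 7×5 + 7×1 + 8×1 = 144
Jamal: 9×3 + 7×4 + 7×1 + 9×5 + 7×2 + 7×3 + 8×5 = 182

Wendy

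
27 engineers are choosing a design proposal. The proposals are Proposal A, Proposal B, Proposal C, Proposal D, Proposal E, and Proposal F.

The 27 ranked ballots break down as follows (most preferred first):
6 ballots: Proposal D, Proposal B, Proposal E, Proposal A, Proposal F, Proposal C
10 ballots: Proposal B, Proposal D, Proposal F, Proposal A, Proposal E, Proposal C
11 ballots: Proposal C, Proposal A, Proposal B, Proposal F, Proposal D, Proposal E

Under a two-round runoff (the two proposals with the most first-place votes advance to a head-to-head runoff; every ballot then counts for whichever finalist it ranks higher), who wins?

Proposal B

Round 1 first-place votes: Proposal A 0, Proposal B 10, Proposal C 11, Proposal D 6, Proposal E 0, Proposal F 0. Proposal C and Proposal B advance.
Runoff: Proposal C is ranked above Proposal B on 11 ballots, Proposal B above Proposal C on 16.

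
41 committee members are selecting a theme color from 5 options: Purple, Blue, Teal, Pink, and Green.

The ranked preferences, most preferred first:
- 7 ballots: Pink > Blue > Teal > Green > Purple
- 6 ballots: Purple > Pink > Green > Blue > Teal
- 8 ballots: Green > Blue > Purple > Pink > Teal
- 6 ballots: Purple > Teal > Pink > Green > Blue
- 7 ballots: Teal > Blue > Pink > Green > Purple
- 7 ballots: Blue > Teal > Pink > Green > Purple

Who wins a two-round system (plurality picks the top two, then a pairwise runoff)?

Round 1 first-place votes: Purple 12, Blue 7, Teal 7, Pink 7, Green 8. Purple and Green advance.
Runoff: Purple is ranked above Green on 12 ballots, Green above Purple on 29.

Green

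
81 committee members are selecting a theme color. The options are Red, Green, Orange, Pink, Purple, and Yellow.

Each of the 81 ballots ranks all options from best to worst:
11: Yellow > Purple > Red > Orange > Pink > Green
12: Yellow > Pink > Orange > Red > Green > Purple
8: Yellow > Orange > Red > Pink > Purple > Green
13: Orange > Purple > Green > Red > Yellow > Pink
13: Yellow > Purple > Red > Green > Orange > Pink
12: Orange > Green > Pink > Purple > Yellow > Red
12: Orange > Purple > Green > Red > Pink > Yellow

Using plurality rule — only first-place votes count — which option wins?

Yellow

First-place votes: Red 0, Green 0, Orange 37, Pink 0, Purple 0, Yellow 44.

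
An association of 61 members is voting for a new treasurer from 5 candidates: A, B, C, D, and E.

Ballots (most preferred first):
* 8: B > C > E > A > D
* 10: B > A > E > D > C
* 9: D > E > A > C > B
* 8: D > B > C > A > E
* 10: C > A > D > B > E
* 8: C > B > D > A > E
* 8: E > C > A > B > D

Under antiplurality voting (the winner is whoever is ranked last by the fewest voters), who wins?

A

Last-place votes: A 0, B 9, C 10, D 16, E 26.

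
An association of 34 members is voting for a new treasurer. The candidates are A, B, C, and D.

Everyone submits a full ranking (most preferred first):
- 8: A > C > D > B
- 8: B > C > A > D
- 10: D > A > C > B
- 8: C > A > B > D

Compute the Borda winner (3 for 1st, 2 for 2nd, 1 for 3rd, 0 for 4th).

A: 8×3 + 8×1 + 10×2 + 8×2 = 68
B: 8×0 + 8×3 + 10×0 + 8×1 = 32
C: 8×2 + 8×2 + 10×1 + 8×3 = 66
D: 8×1 + 8×0 + 10×3 + 8×0 = 38

A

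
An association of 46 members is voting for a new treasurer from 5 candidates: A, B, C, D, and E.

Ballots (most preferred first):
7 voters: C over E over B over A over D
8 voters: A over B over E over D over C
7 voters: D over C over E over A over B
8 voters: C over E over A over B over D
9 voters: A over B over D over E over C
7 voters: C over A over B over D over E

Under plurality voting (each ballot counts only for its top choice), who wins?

C

First-place votes: A 17, B 0, C 22, D 7, E 0.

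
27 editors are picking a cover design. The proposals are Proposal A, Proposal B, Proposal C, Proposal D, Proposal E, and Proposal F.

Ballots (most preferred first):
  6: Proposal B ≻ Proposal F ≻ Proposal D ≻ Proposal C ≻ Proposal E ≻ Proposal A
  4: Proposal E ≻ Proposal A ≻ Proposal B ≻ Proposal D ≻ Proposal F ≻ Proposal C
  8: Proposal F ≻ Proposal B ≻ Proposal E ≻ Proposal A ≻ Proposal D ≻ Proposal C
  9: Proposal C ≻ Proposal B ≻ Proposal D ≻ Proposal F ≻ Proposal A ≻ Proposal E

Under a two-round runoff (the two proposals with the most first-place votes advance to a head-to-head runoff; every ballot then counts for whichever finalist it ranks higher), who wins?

Proposal F

Round 1 first-place votes: Proposal A 0, Proposal B 6, Proposal C 9, Proposal D 0, Proposal E 4, Proposal F 8. Proposal C and Proposal F advance.
Runoff: Proposal C is ranked above Proposal F on 9 ballots, Proposal F above Proposal C on 18.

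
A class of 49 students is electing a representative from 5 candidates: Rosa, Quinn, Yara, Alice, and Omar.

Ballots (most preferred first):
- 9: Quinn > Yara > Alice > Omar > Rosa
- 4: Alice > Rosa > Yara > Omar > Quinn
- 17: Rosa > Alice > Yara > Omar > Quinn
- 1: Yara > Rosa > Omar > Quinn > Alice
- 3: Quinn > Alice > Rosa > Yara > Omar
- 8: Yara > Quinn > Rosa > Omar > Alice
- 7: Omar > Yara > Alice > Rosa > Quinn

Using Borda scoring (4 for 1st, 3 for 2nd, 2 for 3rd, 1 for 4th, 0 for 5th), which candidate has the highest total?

Yara

Rosa: 9×0 + 4×3 + 17×4 + 1×3 + 3×2 + 8×2 + 7×1 = 112
Quinn: 9×4 + 4×0 + 17×0 + 1×1 + 3×4 + 8×3 + 7×0 = 73
Yara: 9×3 + 4×2 + 17×2 + 1×4 + 3×1 + 8×4 + 7×3 = 129
Alice: 9×2 + 4×4 + 17×3 + 1×0 + 3×3 + 8×0 + 7×2 = 108
Omar: 9×1 + 4×1 + 17×1 + 1×2 + 3×0 + 8×1 + 7×4 = 68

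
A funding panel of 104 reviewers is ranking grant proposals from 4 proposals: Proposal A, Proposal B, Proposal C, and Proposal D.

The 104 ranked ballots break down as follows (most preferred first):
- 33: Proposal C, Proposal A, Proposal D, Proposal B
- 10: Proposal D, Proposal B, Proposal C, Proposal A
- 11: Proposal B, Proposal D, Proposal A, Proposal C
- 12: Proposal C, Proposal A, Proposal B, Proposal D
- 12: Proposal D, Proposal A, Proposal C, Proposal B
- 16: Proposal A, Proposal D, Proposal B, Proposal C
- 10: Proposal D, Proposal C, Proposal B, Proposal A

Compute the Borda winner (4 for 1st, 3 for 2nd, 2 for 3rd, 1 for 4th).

Proposal D

Proposal A: 33×3 + 10×1 + 11×2 + 12×3 + 12×3 + 16×4 + 10×1 = 277
Proposal B: 33×1 + 10×3 + 11×4 + 12×2 + 12×1 + 16×2 + 10×2 = 195
Proposal C: 33×4 + 10×2 + 11×1 + 12×4 + 12×2 + 16×1 + 10×3 = 281
Proposal D: 33×2 + 10×4 + 11×3 + 12×1 + 12×4 + 16×3 + 10×4 = 287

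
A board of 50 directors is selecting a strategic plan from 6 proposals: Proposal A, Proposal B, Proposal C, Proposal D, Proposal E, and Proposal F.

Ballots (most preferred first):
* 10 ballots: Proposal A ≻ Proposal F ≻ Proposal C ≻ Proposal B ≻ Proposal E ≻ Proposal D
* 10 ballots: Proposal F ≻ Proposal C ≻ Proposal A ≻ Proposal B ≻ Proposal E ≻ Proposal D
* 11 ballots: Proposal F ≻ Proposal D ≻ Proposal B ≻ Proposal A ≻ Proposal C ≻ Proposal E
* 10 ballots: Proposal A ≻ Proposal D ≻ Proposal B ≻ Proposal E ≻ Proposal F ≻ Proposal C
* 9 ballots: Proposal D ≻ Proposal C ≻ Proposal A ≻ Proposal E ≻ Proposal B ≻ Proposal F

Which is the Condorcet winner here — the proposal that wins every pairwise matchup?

Proposal A

Proposal A vs Proposal B: 39–11
Proposal A vs Proposal C: 31–19
Proposal A vs Proposal D: 30–20
Proposal A vs Proposal E: 50–0
Proposal A vs Proposal F: 29–21
Proposal A beats every other proposal.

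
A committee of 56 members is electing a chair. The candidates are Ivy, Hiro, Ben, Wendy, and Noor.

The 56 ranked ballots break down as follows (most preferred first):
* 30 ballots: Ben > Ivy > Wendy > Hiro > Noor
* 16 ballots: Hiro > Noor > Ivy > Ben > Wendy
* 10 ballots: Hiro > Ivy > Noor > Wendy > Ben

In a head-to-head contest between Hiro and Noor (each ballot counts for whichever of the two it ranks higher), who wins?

Hiro is ranked above Noor on 56 ballots; Noor above Hiro on 0.

Hiro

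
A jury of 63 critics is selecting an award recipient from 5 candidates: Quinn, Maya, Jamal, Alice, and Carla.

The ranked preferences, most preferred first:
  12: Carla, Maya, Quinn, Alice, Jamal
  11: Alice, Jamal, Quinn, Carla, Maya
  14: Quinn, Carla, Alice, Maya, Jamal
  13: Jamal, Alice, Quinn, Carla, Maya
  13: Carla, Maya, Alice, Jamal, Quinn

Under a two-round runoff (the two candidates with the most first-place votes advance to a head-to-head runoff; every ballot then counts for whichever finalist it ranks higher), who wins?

Quinn

Round 1 first-place votes: Quinn 14, Maya 0, Jamal 13, Alice 11, Carla 25. Carla and Quinn advance.
Runoff: Carla is ranked above Quinn on 25 ballots, Quinn above Carla on 38.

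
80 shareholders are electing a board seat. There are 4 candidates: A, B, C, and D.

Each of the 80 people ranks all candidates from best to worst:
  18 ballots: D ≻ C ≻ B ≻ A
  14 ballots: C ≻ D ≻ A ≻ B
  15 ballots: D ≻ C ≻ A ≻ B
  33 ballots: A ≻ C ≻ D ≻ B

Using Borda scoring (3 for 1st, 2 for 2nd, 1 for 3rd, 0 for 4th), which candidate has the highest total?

C

A: 18×0 + 14×1 + 15×1 + 33×3 = 128
B: 18×1 + 14×0 + 15×0 + 33×0 = 18
C: 18×2 + 14×3 + 15×2 + 33×2 = 174
D: 18×3 + 14×2 + 15×3 + 33×1 = 160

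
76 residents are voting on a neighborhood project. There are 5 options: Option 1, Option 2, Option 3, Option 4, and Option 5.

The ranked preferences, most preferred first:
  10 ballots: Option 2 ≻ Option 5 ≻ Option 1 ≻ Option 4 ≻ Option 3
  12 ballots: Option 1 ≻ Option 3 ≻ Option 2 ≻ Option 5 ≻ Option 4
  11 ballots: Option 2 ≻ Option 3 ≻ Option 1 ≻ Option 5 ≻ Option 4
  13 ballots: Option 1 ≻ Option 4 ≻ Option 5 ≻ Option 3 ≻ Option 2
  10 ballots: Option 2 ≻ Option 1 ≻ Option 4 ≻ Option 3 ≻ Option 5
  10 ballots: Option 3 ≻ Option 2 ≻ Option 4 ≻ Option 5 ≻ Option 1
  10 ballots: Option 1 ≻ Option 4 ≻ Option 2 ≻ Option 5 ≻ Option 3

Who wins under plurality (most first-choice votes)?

First-place votes: Option 1 35, Option 2 31, Option 3 10, Option 4 0, Option 5 0.

Option 1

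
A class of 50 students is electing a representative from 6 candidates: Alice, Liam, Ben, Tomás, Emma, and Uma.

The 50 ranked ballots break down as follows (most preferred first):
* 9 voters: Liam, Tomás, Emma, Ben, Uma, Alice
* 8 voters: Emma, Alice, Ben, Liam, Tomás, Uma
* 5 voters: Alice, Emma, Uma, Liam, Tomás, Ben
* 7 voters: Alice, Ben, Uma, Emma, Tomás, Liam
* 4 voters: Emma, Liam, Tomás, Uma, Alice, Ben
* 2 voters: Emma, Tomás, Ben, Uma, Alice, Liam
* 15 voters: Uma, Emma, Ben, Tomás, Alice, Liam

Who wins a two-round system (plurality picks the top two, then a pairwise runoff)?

Emma

Round 1 first-place votes: Alice 12, Liam 9, Ben 0, Tomás 0, Emma 14, Uma 15. Uma and Emma advance.
Runoff: Uma is ranked above Emma on 22 ballots, Emma above Uma on 28.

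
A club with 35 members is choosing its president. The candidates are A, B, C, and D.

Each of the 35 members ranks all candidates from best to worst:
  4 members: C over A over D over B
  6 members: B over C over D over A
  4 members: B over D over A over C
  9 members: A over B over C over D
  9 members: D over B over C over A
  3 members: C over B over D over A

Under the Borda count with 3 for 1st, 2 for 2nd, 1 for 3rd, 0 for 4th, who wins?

A: 4×2 + 6×0 + 4×1 + 9×3 + 9×0 + 3×0 = 39
B: 4×0 + 6×3 + 4×3 + 9×2 + 9×2 + 3×2 = 72
C: 4×3 + 6×2 + 4×0 + 9×1 + 9×1 + 3×3 = 51
D: 4×1 + 6×1 + 4×2 + 9×0 + 9×3 + 3×1 = 48

B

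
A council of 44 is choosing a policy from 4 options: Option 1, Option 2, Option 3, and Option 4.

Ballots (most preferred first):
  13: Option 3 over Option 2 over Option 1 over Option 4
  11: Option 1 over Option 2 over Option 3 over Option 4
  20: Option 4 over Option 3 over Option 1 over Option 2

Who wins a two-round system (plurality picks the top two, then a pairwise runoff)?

Round 1 first-place votes: Option 1 11, Option 2 0, Option 3 13, Option 4 20. Option 4 and Option 3 advance.
Runoff: Option 4 is ranked above Option 3 on 20 ballots, Option 3 above Option 4 on 24.

Option 3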